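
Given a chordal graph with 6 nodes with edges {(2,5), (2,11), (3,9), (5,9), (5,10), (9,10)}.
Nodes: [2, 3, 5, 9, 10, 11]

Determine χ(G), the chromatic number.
Clique number ω(G) = 3 (lower bound: χ ≥ ω).
The clique on [5, 9, 10] has size 3, forcing χ ≥ 3, and the coloring below uses 3 colors, so χ(G) = 3.
A valid 3-coloring: color 1: [2, 9]; color 2: [3, 5, 11]; color 3: [10].

χ(G) = 3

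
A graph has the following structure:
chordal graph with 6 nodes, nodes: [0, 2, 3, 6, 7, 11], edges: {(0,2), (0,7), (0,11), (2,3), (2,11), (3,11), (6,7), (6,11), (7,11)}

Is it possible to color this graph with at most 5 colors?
Yes, G is 5-colorable

A valid 5-coloring: color 1: [11]; color 2: [2, 7]; color 3: [0, 3, 6].
(χ(G) = 3 ≤ 5.)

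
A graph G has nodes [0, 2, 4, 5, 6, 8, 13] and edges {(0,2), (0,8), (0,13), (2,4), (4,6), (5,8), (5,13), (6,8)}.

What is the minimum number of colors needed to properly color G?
χ(G) = 3

Clique number ω(G) = 2 (lower bound: χ ≥ ω).
Odd cycle [0, 8, 6, 4, 2] needs 3 colors (χ ≥ 3).
The coloring below uses 3 colors, so χ(G) = 3.
A valid 3-coloring: color 1: [0, 4, 5]; color 2: [2, 8, 13]; color 3: [6].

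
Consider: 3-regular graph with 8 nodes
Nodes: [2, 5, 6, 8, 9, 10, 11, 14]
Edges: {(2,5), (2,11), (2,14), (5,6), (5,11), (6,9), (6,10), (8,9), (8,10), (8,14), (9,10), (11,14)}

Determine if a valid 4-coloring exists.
A valid 4-coloring: color 1: [6, 8, 11]; color 2: [5, 9, 14]; color 3: [2, 10].
(χ(G) = 3 ≤ 4.)

Yes, G is 4-colorable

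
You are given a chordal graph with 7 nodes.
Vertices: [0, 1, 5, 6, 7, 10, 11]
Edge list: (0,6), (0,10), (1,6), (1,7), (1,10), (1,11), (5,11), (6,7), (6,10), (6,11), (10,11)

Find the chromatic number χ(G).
Clique number ω(G) = 4 (lower bound: χ ≥ ω).
The clique on [1, 6, 10, 11] has size 4, forcing χ ≥ 4, and the coloring below uses 4 colors, so χ(G) = 4.
A valid 4-coloring: color 1: [5, 6]; color 2: [0, 1]; color 3: [7, 10]; color 4: [11].

χ(G) = 4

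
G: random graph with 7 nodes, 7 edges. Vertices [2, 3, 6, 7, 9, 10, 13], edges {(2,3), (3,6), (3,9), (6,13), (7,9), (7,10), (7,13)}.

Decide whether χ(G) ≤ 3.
Yes, G is 3-colorable

A valid 3-coloring: color 1: [3, 10, 13]; color 2: [2, 6, 7]; color 3: [9].
(χ(G) = 3 ≤ 3.)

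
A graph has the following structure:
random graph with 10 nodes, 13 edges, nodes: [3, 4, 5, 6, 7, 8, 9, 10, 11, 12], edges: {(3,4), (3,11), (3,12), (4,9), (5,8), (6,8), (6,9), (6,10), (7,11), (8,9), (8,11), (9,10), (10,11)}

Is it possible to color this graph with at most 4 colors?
Yes, G is 4-colorable

A valid 4-coloring: color 1: [3, 7, 8, 10]; color 2: [5, 9, 11, 12]; color 3: [4, 6].
(χ(G) = 3 ≤ 4.)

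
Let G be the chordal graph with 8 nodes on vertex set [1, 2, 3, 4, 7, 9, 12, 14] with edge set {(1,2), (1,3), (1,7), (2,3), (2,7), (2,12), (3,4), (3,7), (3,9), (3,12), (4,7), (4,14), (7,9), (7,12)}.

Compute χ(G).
Clique number ω(G) = 4 (lower bound: χ ≥ ω).
The clique on [1, 2, 3, 7] has size 4, forcing χ ≥ 4, and the coloring below uses 4 colors, so χ(G) = 4.
A valid 4-coloring: color 1: [3, 14]; color 2: [7]; color 3: [2, 4, 9]; color 4: [1, 12].

χ(G) = 4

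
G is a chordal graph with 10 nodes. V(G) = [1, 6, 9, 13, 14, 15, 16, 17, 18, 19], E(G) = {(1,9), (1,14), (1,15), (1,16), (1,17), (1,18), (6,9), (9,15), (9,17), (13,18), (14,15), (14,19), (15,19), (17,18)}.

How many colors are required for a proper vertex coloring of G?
Clique number ω(G) = 3 (lower bound: χ ≥ ω).
The clique on [1, 9, 17] has size 3, forcing χ ≥ 3, and the coloring below uses 3 colors, so χ(G) = 3.
A valid 3-coloring: color 1: [1, 6, 13, 19]; color 2: [9, 14, 16, 18]; color 3: [15, 17].

χ(G) = 3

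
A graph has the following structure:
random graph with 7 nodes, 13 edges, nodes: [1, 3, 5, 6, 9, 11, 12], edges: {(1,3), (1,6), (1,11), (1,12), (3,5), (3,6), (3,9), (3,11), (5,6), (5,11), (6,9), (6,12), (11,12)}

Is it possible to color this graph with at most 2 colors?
The clique on vertices [1, 3, 11] has size 3 > 2, so it alone needs 3 colors.

No, G is not 2-colorable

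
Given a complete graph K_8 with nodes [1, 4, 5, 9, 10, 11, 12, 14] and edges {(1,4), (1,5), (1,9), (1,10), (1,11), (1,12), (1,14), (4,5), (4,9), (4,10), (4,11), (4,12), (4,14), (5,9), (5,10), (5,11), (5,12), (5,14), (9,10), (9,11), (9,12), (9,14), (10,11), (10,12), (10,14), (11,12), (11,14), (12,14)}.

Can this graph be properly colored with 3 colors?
No, G is not 3-colorable

The clique on vertices [1, 4, 5, 9, 10, 11, 12, 14] has size 8 > 3, so it alone needs 8 colors.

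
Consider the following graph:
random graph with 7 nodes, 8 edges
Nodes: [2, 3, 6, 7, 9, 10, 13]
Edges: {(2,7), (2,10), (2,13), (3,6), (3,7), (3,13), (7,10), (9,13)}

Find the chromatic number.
χ(G) = 3

Clique number ω(G) = 3 (lower bound: χ ≥ ω).
The clique on [2, 7, 10] has size 3, forcing χ ≥ 3, and the coloring below uses 3 colors, so χ(G) = 3.
A valid 3-coloring: color 1: [2, 3, 9]; color 2: [6, 10, 13]; color 3: [7].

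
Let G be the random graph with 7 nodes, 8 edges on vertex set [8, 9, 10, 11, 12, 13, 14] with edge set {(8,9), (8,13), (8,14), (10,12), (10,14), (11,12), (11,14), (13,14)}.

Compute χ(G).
χ(G) = 3

Clique number ω(G) = 3 (lower bound: χ ≥ ω).
The clique on [8, 13, 14] has size 3, forcing χ ≥ 3, and the coloring below uses 3 colors, so χ(G) = 3.
A valid 3-coloring: color 1: [9, 12, 14]; color 2: [8, 10, 11]; color 3: [13].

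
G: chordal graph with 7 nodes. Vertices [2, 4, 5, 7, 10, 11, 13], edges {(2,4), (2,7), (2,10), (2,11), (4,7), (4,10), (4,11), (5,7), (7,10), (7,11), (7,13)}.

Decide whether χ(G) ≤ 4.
Yes, G is 4-colorable

A valid 4-coloring: color 1: [7]; color 2: [4, 5, 13]; color 3: [2]; color 4: [10, 11].
(χ(G) = 4 ≤ 4.)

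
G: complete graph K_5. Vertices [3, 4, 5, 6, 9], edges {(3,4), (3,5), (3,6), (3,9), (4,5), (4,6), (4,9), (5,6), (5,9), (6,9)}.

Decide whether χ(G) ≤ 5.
A valid 5-coloring: color 1: [4]; color 2: [5]; color 3: [9]; color 4: [6]; color 5: [3].
(χ(G) = 5 ≤ 5.)

Yes, G is 5-colorable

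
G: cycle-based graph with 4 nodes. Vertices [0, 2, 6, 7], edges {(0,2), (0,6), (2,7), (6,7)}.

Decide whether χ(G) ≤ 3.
A valid 3-coloring: color 1: [2, 6]; color 2: [0, 7].
(χ(G) = 2 ≤ 3.)

Yes, G is 3-colorable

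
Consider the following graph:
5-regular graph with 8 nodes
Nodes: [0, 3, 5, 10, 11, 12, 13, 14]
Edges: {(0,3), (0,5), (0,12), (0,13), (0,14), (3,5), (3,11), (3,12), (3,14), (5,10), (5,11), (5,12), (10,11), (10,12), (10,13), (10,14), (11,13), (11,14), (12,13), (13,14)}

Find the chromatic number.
χ(G) = 4

Clique number ω(G) = 4 (lower bound: χ ≥ ω).
The clique on [0, 3, 5, 12] has size 4, forcing χ ≥ 4, and the coloring below uses 4 colors, so χ(G) = 4.
A valid 4-coloring: color 1: [3, 13]; color 2: [11, 12]; color 3: [5, 14]; color 4: [0, 10].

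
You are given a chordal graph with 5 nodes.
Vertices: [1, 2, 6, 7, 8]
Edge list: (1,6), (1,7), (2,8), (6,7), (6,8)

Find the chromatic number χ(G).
χ(G) = 3

Clique number ω(G) = 3 (lower bound: χ ≥ ω).
The clique on [1, 6, 7] has size 3, forcing χ ≥ 3, and the coloring below uses 3 colors, so χ(G) = 3.
A valid 3-coloring: color 1: [2, 6]; color 2: [1, 8]; color 3: [7].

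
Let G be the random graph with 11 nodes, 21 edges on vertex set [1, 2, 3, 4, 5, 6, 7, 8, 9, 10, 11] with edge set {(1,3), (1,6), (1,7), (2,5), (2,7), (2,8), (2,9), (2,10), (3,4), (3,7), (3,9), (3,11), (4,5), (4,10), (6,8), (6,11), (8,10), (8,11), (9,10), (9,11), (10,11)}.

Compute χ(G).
Clique number ω(G) = 3 (lower bound: χ ≥ ω).
The clique on [1, 3, 7] has size 3, forcing χ ≥ 3, and the coloring below uses 3 colors, so χ(G) = 3.
A valid 3-coloring: color 1: [1, 2, 4, 11]; color 2: [3, 5, 6, 10]; color 3: [7, 8, 9].

χ(G) = 3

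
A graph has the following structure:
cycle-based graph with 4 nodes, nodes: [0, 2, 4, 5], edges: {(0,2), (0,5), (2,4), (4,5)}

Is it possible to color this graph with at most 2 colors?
A valid 2-coloring: color 1: [0, 4]; color 2: [2, 5].
(χ(G) = 2 ≤ 2.)

Yes, G is 2-colorable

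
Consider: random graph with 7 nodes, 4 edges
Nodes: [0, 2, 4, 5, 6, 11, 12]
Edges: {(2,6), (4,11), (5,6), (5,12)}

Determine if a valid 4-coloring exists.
A valid 4-coloring: color 1: [0, 4, 6, 12]; color 2: [2, 5, 11].
(χ(G) = 2 ≤ 4.)

Yes, G is 4-colorable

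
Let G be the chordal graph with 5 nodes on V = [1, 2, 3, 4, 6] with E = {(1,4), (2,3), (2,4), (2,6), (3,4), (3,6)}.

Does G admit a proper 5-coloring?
A valid 5-coloring: color 1: [4, 6]; color 2: [1, 2]; color 3: [3].
(χ(G) = 3 ≤ 5.)

Yes, G is 5-colorable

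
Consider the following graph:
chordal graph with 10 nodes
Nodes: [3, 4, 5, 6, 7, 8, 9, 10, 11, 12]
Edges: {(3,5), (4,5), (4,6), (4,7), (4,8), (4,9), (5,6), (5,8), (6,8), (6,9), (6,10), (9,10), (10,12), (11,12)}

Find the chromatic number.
χ(G) = 4

Clique number ω(G) = 4 (lower bound: χ ≥ ω).
The clique on [4, 5, 6, 8] has size 4, forcing χ ≥ 4, and the coloring below uses 4 colors, so χ(G) = 4.
A valid 4-coloring: color 1: [3, 4, 10, 11]; color 2: [6, 7, 12]; color 3: [5, 9]; color 4: [8].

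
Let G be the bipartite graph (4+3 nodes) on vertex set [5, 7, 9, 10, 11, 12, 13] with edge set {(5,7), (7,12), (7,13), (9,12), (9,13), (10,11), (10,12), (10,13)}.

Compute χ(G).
χ(G) = 2

Clique number ω(G) = 2 (lower bound: χ ≥ ω).
The graph is bipartite (no odd cycle), so 2 colors suffice: χ(G) = 2.
A valid 2-coloring: color 1: [5, 11, 12, 13]; color 2: [7, 9, 10].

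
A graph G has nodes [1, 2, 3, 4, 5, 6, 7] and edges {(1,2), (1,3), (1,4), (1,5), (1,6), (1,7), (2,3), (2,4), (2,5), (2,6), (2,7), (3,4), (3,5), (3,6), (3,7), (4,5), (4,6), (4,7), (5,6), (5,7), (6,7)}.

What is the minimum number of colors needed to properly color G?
χ(G) = 7

Clique number ω(G) = 7 (lower bound: χ ≥ ω).
The clique on [1, 2, 3, 4, 5, 6, 7] has size 7, forcing χ ≥ 7, and the coloring below uses 7 colors, so χ(G) = 7.
A valid 7-coloring: color 1: [7]; color 2: [3]; color 3: [1]; color 4: [6]; color 5: [5]; color 6: [4]; color 7: [2].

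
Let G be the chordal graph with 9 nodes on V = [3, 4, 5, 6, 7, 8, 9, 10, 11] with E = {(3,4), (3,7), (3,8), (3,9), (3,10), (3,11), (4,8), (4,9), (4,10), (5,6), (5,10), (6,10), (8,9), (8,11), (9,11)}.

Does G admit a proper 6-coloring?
Yes, G is 6-colorable

A valid 6-coloring: color 1: [3, 6]; color 2: [7, 8, 10]; color 3: [5, 9]; color 4: [4, 11].
(χ(G) = 4 ≤ 6.)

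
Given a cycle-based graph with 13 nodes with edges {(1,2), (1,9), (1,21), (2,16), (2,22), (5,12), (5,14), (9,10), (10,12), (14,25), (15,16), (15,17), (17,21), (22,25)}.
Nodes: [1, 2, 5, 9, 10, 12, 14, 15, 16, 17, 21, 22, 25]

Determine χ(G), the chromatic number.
χ(G) = 3

Clique number ω(G) = 2 (lower bound: χ ≥ ω).
Odd cycle [9, 10, 12, 5, 14, 25, 22, 2, 1] needs 3 colors (χ ≥ 3).
The coloring below uses 3 colors, so χ(G) = 3.
A valid 3-coloring: color 1: [1, 5, 10, 16, 17, 25]; color 2: [2, 9, 12, 14, 15, 21]; color 3: [22].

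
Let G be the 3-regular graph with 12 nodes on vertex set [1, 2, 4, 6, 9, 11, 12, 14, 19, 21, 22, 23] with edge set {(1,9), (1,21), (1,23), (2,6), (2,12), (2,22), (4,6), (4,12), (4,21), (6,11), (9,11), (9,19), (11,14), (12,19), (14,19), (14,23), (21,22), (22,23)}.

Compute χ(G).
Clique number ω(G) = 2 (lower bound: χ ≥ ω).
Odd cycle [9, 11, 14, 23, 22, 21, 1] needs 3 colors (χ ≥ 3).
The coloring below uses 3 colors, so χ(G) = 3.
A valid 3-coloring: color 1: [2, 11, 19, 21, 23]; color 2: [1, 4, 14, 22]; color 3: [6, 9, 12].

χ(G) = 3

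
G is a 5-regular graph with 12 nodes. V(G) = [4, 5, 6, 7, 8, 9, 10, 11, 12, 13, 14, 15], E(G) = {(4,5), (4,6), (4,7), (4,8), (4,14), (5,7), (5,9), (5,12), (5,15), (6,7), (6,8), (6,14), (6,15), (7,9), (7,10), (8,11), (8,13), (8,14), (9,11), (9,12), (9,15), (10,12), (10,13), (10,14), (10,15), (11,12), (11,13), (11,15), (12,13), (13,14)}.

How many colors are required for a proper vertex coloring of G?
χ(G) = 4

Clique number ω(G) = 4 (lower bound: χ ≥ ω).
The clique on [4, 6, 8, 14] has size 4, forcing χ ≥ 4, and the coloring below uses 4 colors, so χ(G) = 4.
A valid 4-coloring: color 1: [7, 8, 12, 15]; color 2: [5, 11, 14]; color 3: [6, 9, 13]; color 4: [4, 10].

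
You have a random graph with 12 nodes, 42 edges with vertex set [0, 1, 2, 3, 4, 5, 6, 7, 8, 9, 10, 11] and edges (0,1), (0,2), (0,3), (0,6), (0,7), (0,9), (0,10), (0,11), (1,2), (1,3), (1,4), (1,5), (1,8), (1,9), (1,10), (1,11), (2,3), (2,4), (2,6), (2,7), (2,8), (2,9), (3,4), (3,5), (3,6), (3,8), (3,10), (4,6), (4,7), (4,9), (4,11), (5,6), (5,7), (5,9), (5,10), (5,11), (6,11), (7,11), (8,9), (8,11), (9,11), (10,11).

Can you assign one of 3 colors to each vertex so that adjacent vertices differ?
No, G is not 3-colorable

The clique on vertices [0, 1, 9, 11] has size 4 > 3, so it alone needs 4 colors.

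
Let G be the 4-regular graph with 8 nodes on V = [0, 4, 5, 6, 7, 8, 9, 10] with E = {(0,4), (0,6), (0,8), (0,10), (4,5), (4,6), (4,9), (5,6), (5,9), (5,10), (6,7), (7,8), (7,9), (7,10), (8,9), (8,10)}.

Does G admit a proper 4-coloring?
Yes, G is 4-colorable

A valid 4-coloring: color 1: [6, 9, 10]; color 2: [0, 5, 7]; color 3: [4, 8].
(χ(G) = 3 ≤ 4.)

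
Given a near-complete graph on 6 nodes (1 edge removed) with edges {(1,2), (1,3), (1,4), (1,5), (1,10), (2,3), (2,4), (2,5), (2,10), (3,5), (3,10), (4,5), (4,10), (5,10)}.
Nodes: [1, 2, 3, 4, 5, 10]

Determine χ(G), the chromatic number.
χ(G) = 5

Clique number ω(G) = 5 (lower bound: χ ≥ ω).
The clique on [1, 2, 3, 5, 10] has size 5, forcing χ ≥ 5, and the coloring below uses 5 colors, so χ(G) = 5.
A valid 5-coloring: color 1: [1]; color 2: [5]; color 3: [10]; color 4: [2]; color 5: [3, 4].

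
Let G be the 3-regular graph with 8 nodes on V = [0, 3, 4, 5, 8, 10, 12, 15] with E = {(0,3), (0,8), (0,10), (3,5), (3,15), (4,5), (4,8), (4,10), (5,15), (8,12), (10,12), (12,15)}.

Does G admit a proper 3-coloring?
Yes, G is 3-colorable

A valid 3-coloring: color 1: [0, 4, 15]; color 2: [5, 8, 10]; color 3: [3, 12].
(χ(G) = 3 ≤ 3.)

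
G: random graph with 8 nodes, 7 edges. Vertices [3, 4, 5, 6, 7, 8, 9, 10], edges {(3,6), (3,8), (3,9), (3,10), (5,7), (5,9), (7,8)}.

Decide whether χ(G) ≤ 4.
A valid 4-coloring: color 1: [3, 4, 5]; color 2: [6, 7, 9, 10]; color 3: [8].
(χ(G) = 3 ≤ 4.)

Yes, G is 4-colorable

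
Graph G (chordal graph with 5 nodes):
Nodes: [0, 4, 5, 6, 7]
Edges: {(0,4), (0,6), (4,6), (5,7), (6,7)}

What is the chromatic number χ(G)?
χ(G) = 3

Clique number ω(G) = 3 (lower bound: χ ≥ ω).
The clique on [0, 4, 6] has size 3, forcing χ ≥ 3, and the coloring below uses 3 colors, so χ(G) = 3.
A valid 3-coloring: color 1: [5, 6]; color 2: [4, 7]; color 3: [0].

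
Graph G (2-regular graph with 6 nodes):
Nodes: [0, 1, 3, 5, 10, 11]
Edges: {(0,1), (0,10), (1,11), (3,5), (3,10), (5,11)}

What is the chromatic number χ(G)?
Clique number ω(G) = 2 (lower bound: χ ≥ ω).
The graph is bipartite (no odd cycle), so 2 colors suffice: χ(G) = 2.
A valid 2-coloring: color 1: [1, 5, 10]; color 2: [0, 3, 11].

χ(G) = 2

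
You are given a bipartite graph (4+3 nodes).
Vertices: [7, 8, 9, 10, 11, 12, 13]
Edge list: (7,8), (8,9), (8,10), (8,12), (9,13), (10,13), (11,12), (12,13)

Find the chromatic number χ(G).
Clique number ω(G) = 2 (lower bound: χ ≥ ω).
The graph is bipartite (no odd cycle), so 2 colors suffice: χ(G) = 2.
A valid 2-coloring: color 1: [8, 11, 13]; color 2: [7, 9, 10, 12].

χ(G) = 2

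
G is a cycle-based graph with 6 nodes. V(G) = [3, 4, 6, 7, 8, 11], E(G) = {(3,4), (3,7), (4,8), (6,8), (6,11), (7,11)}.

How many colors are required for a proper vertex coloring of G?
χ(G) = 2

Clique number ω(G) = 2 (lower bound: χ ≥ ω).
The graph is bipartite (no odd cycle), so 2 colors suffice: χ(G) = 2.
A valid 2-coloring: color 1: [4, 6, 7]; color 2: [3, 8, 11].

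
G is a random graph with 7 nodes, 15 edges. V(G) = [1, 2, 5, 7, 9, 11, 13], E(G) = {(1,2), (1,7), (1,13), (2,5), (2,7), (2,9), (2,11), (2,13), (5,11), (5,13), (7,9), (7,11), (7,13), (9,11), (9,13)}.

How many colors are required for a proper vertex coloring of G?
χ(G) = 4

Clique number ω(G) = 4 (lower bound: χ ≥ ω).
The clique on [2, 7, 9, 11] has size 4, forcing χ ≥ 4, and the coloring below uses 4 colors, so χ(G) = 4.
A valid 4-coloring: color 1: [2]; color 2: [11, 13]; color 3: [5, 7]; color 4: [1, 9].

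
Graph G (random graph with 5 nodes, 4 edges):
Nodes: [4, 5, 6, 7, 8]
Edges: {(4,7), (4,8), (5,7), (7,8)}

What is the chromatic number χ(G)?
Clique number ω(G) = 3 (lower bound: χ ≥ ω).
The clique on [4, 7, 8] has size 3, forcing χ ≥ 3, and the coloring below uses 3 colors, so χ(G) = 3.
A valid 3-coloring: color 1: [6, 7]; color 2: [4, 5]; color 3: [8].

χ(G) = 3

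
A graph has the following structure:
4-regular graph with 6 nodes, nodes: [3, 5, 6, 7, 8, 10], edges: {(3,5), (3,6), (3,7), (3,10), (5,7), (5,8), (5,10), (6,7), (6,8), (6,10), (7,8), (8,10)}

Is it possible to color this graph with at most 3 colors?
A valid 3-coloring: color 1: [5, 6]; color 2: [7, 10]; color 3: [3, 8].
(χ(G) = 3 ≤ 3.)

Yes, G is 3-colorable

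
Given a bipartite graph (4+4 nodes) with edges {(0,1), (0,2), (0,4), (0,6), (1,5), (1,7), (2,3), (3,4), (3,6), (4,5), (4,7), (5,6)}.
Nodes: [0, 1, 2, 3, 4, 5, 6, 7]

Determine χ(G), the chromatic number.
Clique number ω(G) = 2 (lower bound: χ ≥ ω).
The graph is bipartite (no odd cycle), so 2 colors suffice: χ(G) = 2.
A valid 2-coloring: color 1: [1, 2, 4, 6]; color 2: [0, 3, 5, 7].

χ(G) = 2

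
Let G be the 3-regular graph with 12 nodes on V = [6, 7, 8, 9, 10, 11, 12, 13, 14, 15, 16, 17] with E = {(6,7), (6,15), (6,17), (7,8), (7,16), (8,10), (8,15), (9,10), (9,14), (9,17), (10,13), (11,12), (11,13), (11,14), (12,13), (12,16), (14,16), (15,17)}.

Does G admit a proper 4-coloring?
Yes, G is 4-colorable

A valid 4-coloring: color 1: [8, 12, 14, 17]; color 2: [7, 9, 13, 15]; color 3: [6, 10, 11, 16].
(χ(G) = 3 ≤ 4.)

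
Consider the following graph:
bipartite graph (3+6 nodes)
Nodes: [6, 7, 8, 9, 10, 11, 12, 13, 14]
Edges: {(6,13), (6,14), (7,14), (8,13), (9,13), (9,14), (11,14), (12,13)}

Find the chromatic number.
χ(G) = 2

Clique number ω(G) = 2 (lower bound: χ ≥ ω).
The graph is bipartite (no odd cycle), so 2 colors suffice: χ(G) = 2.
A valid 2-coloring: color 1: [10, 13, 14]; color 2: [6, 7, 8, 9, 11, 12].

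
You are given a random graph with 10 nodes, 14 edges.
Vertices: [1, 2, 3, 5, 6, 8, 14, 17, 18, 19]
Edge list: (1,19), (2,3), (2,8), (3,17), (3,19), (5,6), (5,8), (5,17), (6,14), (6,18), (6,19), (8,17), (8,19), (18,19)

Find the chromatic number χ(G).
Clique number ω(G) = 3 (lower bound: χ ≥ ω).
The clique on [5, 8, 17] has size 3, forcing χ ≥ 3, and the coloring below uses 3 colors, so χ(G) = 3.
A valid 3-coloring: color 1: [2, 5, 14, 19]; color 2: [1, 3, 6, 8]; color 3: [17, 18].

χ(G) = 3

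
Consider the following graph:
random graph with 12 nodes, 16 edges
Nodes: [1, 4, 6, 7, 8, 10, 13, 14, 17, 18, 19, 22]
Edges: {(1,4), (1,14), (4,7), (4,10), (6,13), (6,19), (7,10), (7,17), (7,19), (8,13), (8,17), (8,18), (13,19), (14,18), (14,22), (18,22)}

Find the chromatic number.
Clique number ω(G) = 3 (lower bound: χ ≥ ω).
The clique on [6, 13, 19] has size 3, forcing χ ≥ 3, and the coloring below uses 3 colors, so χ(G) = 3.
A valid 3-coloring: color 1: [1, 7, 13, 18]; color 2: [4, 8, 14, 19]; color 3: [6, 10, 17, 22].

χ(G) = 3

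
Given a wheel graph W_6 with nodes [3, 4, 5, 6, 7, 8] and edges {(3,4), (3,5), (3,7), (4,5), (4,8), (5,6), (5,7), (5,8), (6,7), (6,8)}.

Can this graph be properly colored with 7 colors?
Yes, G is 7-colorable

A valid 7-coloring: color 1: [5]; color 2: [3, 6]; color 3: [4, 7]; color 4: [8].
(χ(G) = 4 ≤ 7.)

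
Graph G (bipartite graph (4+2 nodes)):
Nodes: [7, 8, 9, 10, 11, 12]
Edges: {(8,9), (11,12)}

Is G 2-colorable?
A valid 2-coloring: color 1: [7, 8, 10, 12]; color 2: [9, 11].
(χ(G) = 2 ≤ 2.)

Yes, G is 2-colorable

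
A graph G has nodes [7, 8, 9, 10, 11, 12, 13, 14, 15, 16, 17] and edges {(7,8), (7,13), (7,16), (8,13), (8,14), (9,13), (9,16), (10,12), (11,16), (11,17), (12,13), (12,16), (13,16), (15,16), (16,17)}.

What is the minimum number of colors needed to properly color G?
Clique number ω(G) = 3 (lower bound: χ ≥ ω).
The clique on [7, 8, 13] has size 3, forcing χ ≥ 3, and the coloring below uses 3 colors, so χ(G) = 3.
A valid 3-coloring: color 1: [8, 10, 16]; color 2: [11, 13, 14, 15]; color 3: [7, 9, 12, 17].

χ(G) = 3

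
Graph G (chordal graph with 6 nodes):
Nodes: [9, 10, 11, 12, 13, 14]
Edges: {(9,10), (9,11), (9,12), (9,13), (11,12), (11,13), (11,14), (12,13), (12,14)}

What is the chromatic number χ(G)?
χ(G) = 4

Clique number ω(G) = 4 (lower bound: χ ≥ ω).
The clique on [9, 11, 12, 13] has size 4, forcing χ ≥ 4, and the coloring below uses 4 colors, so χ(G) = 4.
A valid 4-coloring: color 1: [9, 14]; color 2: [10, 12]; color 3: [11]; color 4: [13].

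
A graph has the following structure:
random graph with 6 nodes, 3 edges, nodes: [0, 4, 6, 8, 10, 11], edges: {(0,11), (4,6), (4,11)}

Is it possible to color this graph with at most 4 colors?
A valid 4-coloring: color 1: [6, 8, 10, 11]; color 2: [0, 4].
(χ(G) = 2 ≤ 4.)

Yes, G is 4-colorable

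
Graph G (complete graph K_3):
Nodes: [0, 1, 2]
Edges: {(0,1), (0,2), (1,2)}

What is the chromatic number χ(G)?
Clique number ω(G) = 3 (lower bound: χ ≥ ω).
The clique on [0, 1, 2] has size 3, forcing χ ≥ 3, and the coloring below uses 3 colors, so χ(G) = 3.
A valid 3-coloring: color 1: [2]; color 2: [1]; color 3: [0].

χ(G) = 3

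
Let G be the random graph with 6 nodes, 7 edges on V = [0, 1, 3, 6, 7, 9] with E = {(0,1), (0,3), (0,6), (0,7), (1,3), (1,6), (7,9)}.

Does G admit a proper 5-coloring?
Yes, G is 5-colorable

A valid 5-coloring: color 1: [0, 9]; color 2: [1, 7]; color 3: [3, 6].
(χ(G) = 3 ≤ 5.)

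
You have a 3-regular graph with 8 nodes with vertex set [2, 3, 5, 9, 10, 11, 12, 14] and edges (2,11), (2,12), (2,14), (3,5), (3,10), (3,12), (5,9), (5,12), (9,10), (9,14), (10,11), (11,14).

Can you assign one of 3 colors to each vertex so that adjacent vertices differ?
A valid 3-coloring: color 1: [2, 3, 9]; color 2: [10, 12, 14]; color 3: [5, 11].
(χ(G) = 3 ≤ 3.)

Yes, G is 3-colorable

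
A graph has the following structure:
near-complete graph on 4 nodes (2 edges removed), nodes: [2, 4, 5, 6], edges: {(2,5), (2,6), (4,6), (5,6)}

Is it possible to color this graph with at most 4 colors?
Yes, G is 4-colorable

A valid 4-coloring: color 1: [6]; color 2: [2, 4]; color 3: [5].
(χ(G) = 3 ≤ 4.)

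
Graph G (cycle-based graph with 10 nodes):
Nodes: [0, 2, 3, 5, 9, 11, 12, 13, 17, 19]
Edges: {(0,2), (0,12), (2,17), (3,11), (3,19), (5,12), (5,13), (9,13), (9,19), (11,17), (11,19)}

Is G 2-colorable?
No, G is not 2-colorable

The clique on vertices [3, 11, 19] has size 3 > 2, so it alone needs 3 colors.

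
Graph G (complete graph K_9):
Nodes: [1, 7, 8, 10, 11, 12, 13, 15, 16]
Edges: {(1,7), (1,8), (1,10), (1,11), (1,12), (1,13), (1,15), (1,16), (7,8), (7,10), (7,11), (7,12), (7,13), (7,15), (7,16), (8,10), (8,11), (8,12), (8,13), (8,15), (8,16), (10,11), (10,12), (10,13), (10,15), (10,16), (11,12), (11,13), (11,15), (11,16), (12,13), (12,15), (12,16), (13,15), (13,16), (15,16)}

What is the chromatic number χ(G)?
χ(G) = 9

Clique number ω(G) = 9 (lower bound: χ ≥ ω).
The clique on [1, 7, 8, 10, 11, 12, 13, 15, 16] has size 9, forcing χ ≥ 9, and the coloring below uses 9 colors, so χ(G) = 9.
A valid 9-coloring: color 1: [15]; color 2: [8]; color 3: [7]; color 4: [16]; color 5: [13]; color 6: [11]; color 7: [12]; color 8: [10]; color 9: [1].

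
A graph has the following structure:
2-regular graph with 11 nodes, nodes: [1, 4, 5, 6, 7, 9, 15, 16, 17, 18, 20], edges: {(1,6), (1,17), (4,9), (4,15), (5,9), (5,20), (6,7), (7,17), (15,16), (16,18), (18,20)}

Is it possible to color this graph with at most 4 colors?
Yes, G is 4-colorable

A valid 4-coloring: color 1: [1, 7, 9, 15, 18]; color 2: [4, 5, 6, 16, 17]; color 3: [20].
(χ(G) = 3 ≤ 4.)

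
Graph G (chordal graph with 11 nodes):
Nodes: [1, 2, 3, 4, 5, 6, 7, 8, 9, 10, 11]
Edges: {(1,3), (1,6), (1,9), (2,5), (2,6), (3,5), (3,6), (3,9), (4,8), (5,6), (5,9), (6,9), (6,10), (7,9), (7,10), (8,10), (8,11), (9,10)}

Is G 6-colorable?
A valid 6-coloring: color 1: [6, 7, 8]; color 2: [2, 4, 9, 11]; color 3: [3, 10]; color 4: [1, 5].
(χ(G) = 4 ≤ 6.)

Yes, G is 6-colorable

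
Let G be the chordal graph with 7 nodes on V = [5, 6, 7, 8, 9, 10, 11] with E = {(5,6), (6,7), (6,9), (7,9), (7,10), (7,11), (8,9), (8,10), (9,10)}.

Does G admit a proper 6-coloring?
Yes, G is 6-colorable

A valid 6-coloring: color 1: [5, 7, 8]; color 2: [9, 11]; color 3: [6, 10].
(χ(G) = 3 ≤ 6.)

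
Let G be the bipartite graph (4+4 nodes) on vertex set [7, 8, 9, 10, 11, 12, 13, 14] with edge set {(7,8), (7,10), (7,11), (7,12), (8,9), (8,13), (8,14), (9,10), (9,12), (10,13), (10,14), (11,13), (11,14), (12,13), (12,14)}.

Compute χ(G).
Clique number ω(G) = 2 (lower bound: χ ≥ ω).
The graph is bipartite (no odd cycle), so 2 colors suffice: χ(G) = 2.
A valid 2-coloring: color 1: [8, 10, 11, 12]; color 2: [7, 9, 13, 14].

χ(G) = 2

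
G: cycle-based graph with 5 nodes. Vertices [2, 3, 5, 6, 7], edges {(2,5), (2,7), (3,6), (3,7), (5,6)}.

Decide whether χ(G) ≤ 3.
Yes, G is 3-colorable

A valid 3-coloring: color 1: [5, 7]; color 2: [2, 6]; color 3: [3].
(χ(G) = 3 ≤ 3.)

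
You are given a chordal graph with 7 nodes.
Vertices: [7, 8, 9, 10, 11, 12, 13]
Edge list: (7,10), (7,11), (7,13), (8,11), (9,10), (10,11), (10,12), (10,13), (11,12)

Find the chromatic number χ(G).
Clique number ω(G) = 3 (lower bound: χ ≥ ω).
The clique on [10, 11, 12] has size 3, forcing χ ≥ 3, and the coloring below uses 3 colors, so χ(G) = 3.
A valid 3-coloring: color 1: [8, 10]; color 2: [9, 11, 13]; color 3: [7, 12].

χ(G) = 3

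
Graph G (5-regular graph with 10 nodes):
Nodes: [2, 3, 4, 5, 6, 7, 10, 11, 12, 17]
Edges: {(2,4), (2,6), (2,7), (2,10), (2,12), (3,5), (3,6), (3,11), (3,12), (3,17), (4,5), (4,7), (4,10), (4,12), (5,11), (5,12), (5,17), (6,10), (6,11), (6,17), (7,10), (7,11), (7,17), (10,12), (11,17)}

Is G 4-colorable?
No, G is not 4-colorable

Suppose a proper 4-coloring c exists. The clique [2, 4, 7, 10] takes 4 distinct colors; by symmetry let c(2) = 1, c(4) = 2, c(7) = 3, c(10) = 4.
- Vertex 12: neighbors [2, 4, 10] already have colors [1, 2, 4] ⇒ c(12) = 3.
- Vertex 5: neighbors [4, 12] already have colors [2, 3]; try each remaining color.
- Case c(5) = 1:
  - Vertex 3: neighbors [5, 12] already have colors [1, 3]; try each remaining color.
  - Case c(3) = 2:
    - Vertex 6: neighbors [2, 3, 10] already have colors [1, 2, 4] ⇒ c(6) = 3.
    - Vertex 11: neighbors [5, 3, 6] already have colors [1, 2, 3] ⇒ c(11) = 4.
    - Vertex 17: neighbors [5, 3, 6, 11] already have colors [1, 2, 3, 4] — all 4 colors blocked. Contradiction.
  - Case c(3) = 4:
    - Vertex 11: neighbors [5, 7, 3] already have colors [1, 3, 4] ⇒ c(11) = 2.
    - Vertex 17: neighbors [5, 11, 7, 3] already have colors [1, 2, 3, 4] — all 4 colors blocked. Contradiction.
- Case c(5) = 4:
  - Vertex 3: neighbors [12, 5] already have colors [3, 4]; try each remaining color.
  - Case c(3) = 1:
    - Vertex 11: neighbors [3, 7, 5] already have colors [1, 3, 4] ⇒ c(11) = 2.
    - Vertex 17: neighbors [3, 11, 7, 5] already have colors [1, 2, 3, 4] — all 4 colors blocked. Contradiction.
  - Case c(3) = 2:
    - Vertex 6: neighbors [2, 3, 10] already have colors [1, 2, 4] ⇒ c(6) = 3.
    - Vertex 11: neighbors [3, 6, 5] already have colors [2, 3, 4] ⇒ c(11) = 1.
    - Vertex 17: neighbors [11, 3, 6, 5] already have colors [1, 2, 3, 4] — all 4 colors blocked. Contradiction.
Every case ends in a contradiction, so G has no proper 4-coloring (χ ≥ 5).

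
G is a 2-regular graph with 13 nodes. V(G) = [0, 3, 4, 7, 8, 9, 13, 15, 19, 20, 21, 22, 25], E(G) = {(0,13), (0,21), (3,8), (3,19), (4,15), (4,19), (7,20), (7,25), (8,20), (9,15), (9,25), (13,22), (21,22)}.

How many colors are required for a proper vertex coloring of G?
χ(G) = 3

Clique number ω(G) = 2 (lower bound: χ ≥ ω).
Odd cycle [15, 9, 25, 7, 20, 8, 3, 19, 4] needs 3 colors (χ ≥ 3).
The coloring below uses 3 colors, so χ(G) = 3.
A valid 3-coloring: color 1: [7, 8, 9, 13, 19, 21]; color 2: [0, 3, 15, 20, 22, 25]; color 3: [4].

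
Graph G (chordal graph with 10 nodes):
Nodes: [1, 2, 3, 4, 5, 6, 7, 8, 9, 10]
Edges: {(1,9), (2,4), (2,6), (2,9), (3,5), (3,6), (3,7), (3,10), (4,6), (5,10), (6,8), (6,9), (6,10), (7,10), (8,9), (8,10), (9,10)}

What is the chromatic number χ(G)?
χ(G) = 4

Clique number ω(G) = 4 (lower bound: χ ≥ ω).
The clique on [6, 8, 9, 10] has size 4, forcing χ ≥ 4, and the coloring below uses 4 colors, so χ(G) = 4.
A valid 4-coloring: color 1: [1, 2, 10]; color 2: [5, 6, 7]; color 3: [3, 4, 9]; color 4: [8].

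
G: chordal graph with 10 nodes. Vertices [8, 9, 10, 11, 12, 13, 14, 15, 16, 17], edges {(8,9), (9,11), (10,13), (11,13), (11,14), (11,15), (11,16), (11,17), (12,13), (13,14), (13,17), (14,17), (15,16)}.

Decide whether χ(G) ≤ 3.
No, G is not 3-colorable

The clique on vertices [11, 13, 14, 17] has size 4 > 3, so it alone needs 4 colors.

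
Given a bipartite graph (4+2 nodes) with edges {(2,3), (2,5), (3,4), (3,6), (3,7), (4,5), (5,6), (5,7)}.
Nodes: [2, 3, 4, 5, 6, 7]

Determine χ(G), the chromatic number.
Clique number ω(G) = 2 (lower bound: χ ≥ ω).
The graph is bipartite (no odd cycle), so 2 colors suffice: χ(G) = 2.
A valid 2-coloring: color 1: [3, 5]; color 2: [2, 4, 6, 7].

χ(G) = 2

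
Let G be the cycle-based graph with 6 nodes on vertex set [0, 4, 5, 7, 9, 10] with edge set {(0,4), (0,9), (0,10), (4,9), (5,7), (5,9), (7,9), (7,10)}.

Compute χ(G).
χ(G) = 3

Clique number ω(G) = 3 (lower bound: χ ≥ ω).
The clique on [0, 4, 9] has size 3, forcing χ ≥ 3, and the coloring below uses 3 colors, so χ(G) = 3.
A valid 3-coloring: color 1: [9, 10]; color 2: [0, 7]; color 3: [4, 5].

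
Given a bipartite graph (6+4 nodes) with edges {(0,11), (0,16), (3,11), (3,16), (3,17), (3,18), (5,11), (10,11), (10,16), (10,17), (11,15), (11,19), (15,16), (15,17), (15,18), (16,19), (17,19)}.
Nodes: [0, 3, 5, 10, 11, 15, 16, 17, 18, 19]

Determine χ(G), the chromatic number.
χ(G) = 2

Clique number ω(G) = 2 (lower bound: χ ≥ ω).
The graph is bipartite (no odd cycle), so 2 colors suffice: χ(G) = 2.
A valid 2-coloring: color 1: [11, 16, 17, 18]; color 2: [0, 3, 5, 10, 15, 19].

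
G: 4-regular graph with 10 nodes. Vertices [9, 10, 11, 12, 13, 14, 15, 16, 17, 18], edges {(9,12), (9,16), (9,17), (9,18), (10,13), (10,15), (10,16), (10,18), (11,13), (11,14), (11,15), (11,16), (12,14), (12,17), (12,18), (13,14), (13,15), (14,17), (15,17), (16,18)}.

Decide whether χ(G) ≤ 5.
Yes, G is 5-colorable

A valid 5-coloring: color 1: [12, 15, 16]; color 2: [9, 10, 14]; color 3: [13, 17, 18]; color 4: [11].
(χ(G) = 4 ≤ 5.)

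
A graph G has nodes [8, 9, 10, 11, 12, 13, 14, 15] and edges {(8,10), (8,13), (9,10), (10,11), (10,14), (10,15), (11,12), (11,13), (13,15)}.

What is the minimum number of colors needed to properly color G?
Clique number ω(G) = 2 (lower bound: χ ≥ ω).
The graph is bipartite (no odd cycle), so 2 colors suffice: χ(G) = 2.
A valid 2-coloring: color 1: [10, 12, 13]; color 2: [8, 9, 11, 14, 15].

χ(G) = 2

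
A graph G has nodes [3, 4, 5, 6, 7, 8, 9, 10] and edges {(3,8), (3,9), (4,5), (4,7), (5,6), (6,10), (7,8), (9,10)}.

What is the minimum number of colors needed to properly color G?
Clique number ω(G) = 2 (lower bound: χ ≥ ω).
The graph is bipartite (no odd cycle), so 2 colors suffice: χ(G) = 2.
A valid 2-coloring: color 1: [4, 6, 8, 9]; color 2: [3, 5, 7, 10].

χ(G) = 2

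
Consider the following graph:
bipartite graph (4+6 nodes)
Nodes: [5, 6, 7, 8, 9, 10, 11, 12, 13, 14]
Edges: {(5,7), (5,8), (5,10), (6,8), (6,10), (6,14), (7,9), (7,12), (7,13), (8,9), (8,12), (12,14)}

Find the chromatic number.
χ(G) = 2

Clique number ω(G) = 2 (lower bound: χ ≥ ω).
The graph is bipartite (no odd cycle), so 2 colors suffice: χ(G) = 2.
A valid 2-coloring: color 1: [7, 8, 10, 11, 14]; color 2: [5, 6, 9, 12, 13].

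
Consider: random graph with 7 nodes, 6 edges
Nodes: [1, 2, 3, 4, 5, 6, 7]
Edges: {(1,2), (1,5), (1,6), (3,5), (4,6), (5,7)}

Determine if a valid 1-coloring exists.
Edge (1,2) forces its endpoints to differ, so 1 color is not enough.

No, G is not 1-colorable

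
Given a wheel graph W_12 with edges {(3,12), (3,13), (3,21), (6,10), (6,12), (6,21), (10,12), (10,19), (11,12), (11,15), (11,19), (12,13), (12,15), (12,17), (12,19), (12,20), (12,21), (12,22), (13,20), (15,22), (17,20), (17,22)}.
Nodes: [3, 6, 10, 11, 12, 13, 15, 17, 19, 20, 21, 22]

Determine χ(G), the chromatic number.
Clique number ω(G) = 3 (lower bound: χ ≥ ω).
Odd cycle [3, 21, 6, 10, 19, 11, 15, 22, 17, 20, 13] needs 3 colors (χ ≥ 3).
Vertex 12 is adjacent to every vertex of [3, 6, 10, 11, 13, 15, 17, 19, 20, 21, 22], which already need 3 colors among themselves, so 12 needs a new color (χ ≥ 4).
The coloring below uses 4 colors, so χ(G) = 4.
A valid 4-coloring: color 1: [12]; color 2: [3, 6, 15, 19, 20]; color 3: [10, 11, 13, 21, 22]; color 4: [17].

χ(G) = 4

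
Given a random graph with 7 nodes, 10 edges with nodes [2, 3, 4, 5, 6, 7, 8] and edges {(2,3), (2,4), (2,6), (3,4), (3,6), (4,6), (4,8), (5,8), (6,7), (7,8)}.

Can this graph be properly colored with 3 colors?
The clique on vertices [2, 3, 4, 6] has size 4 > 3, so it alone needs 4 colors.

No, G is not 3-colorable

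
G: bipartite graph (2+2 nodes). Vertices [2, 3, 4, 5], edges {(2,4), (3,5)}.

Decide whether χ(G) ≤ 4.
A valid 4-coloring: color 1: [2, 3]; color 2: [4, 5].
(χ(G) = 2 ≤ 4.)

Yes, G is 4-colorable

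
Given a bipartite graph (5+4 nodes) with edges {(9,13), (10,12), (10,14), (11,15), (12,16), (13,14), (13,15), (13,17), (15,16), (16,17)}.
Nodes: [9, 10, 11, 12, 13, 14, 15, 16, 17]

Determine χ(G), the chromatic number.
Clique number ω(G) = 2 (lower bound: χ ≥ ω).
The graph is bipartite (no odd cycle), so 2 colors suffice: χ(G) = 2.
A valid 2-coloring: color 1: [10, 11, 13, 16]; color 2: [9, 12, 14, 15, 17].

χ(G) = 2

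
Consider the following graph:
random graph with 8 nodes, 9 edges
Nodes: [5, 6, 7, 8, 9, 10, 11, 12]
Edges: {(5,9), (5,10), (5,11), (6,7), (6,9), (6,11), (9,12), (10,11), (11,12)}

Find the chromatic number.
Clique number ω(G) = 3 (lower bound: χ ≥ ω).
The clique on [5, 10, 11] has size 3, forcing χ ≥ 3, and the coloring below uses 3 colors, so χ(G) = 3.
A valid 3-coloring: color 1: [7, 8, 9, 11]; color 2: [5, 6, 12]; color 3: [10].

χ(G) = 3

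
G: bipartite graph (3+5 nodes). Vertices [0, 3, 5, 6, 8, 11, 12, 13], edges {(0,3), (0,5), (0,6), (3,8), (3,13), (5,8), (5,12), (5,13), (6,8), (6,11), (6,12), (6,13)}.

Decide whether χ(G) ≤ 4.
Yes, G is 4-colorable

A valid 4-coloring: color 1: [3, 5, 6]; color 2: [0, 8, 11, 12, 13].
(χ(G) = 2 ≤ 4.)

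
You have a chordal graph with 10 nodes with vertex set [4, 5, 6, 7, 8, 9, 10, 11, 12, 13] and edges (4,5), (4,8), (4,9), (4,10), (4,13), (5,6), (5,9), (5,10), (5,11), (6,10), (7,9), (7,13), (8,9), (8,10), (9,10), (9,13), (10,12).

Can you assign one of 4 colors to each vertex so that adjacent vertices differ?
A valid 4-coloring: color 1: [6, 9, 11, 12]; color 2: [10, 13]; color 3: [4, 7]; color 4: [5, 8].
(χ(G) = 4 ≤ 4.)

Yes, G is 4-colorable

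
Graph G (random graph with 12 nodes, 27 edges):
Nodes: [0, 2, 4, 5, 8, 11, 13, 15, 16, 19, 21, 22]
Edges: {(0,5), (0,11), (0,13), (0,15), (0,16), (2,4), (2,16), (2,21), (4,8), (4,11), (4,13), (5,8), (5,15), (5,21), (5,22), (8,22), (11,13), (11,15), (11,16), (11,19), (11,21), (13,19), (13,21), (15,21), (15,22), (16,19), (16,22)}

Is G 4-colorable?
A valid 4-coloring: color 1: [2, 5, 11]; color 2: [0, 4, 19, 21, 22]; color 3: [8, 13, 15, 16].
(χ(G) = 3 ≤ 4.)

Yes, G is 4-colorable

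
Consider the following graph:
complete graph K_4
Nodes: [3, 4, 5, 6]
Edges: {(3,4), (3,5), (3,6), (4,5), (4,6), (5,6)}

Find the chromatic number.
χ(G) = 4

Clique number ω(G) = 4 (lower bound: χ ≥ ω).
The clique on [3, 4, 5, 6] has size 4, forcing χ ≥ 4, and the coloring below uses 4 colors, so χ(G) = 4.
A valid 4-coloring: color 1: [6]; color 2: [4]; color 3: [3]; color 4: [5].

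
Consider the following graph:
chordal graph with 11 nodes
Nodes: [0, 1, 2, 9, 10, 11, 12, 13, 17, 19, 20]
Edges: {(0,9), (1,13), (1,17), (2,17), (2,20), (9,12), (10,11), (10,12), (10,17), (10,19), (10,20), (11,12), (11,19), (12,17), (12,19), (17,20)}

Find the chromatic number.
χ(G) = 4

Clique number ω(G) = 4 (lower bound: χ ≥ ω).
The clique on [10, 11, 12, 19] has size 4, forcing χ ≥ 4, and the coloring below uses 4 colors, so χ(G) = 4.
A valid 4-coloring: color 1: [9, 13, 17, 19]; color 2: [0, 1, 2, 10]; color 3: [12, 20]; color 4: [11].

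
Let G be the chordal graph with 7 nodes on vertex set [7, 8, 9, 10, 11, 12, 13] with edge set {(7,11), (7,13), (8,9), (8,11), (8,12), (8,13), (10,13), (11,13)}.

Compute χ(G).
Clique number ω(G) = 3 (lower bound: χ ≥ ω).
The clique on [8, 11, 13] has size 3, forcing χ ≥ 3, and the coloring below uses 3 colors, so χ(G) = 3.
A valid 3-coloring: color 1: [9, 12, 13]; color 2: [7, 8, 10]; color 3: [11].

χ(G) = 3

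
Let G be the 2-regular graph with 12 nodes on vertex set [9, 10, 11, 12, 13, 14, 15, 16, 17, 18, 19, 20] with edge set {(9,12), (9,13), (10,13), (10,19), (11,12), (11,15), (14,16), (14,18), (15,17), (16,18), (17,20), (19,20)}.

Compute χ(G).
Clique number ω(G) = 3 (lower bound: χ ≥ ω).
The clique on [14, 16, 18] has size 3, forcing χ ≥ 3, and the coloring below uses 3 colors, so χ(G) = 3.
A valid 3-coloring: color 1: [9, 11, 14, 17, 19]; color 2: [12, 13, 15, 18, 20]; color 3: [10, 16].

χ(G) = 3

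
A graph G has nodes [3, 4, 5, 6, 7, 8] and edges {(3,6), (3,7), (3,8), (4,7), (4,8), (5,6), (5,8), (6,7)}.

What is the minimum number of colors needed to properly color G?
Clique number ω(G) = 3 (lower bound: χ ≥ ω).
The clique on [3, 6, 7] has size 3, forcing χ ≥ 3, and the coloring below uses 3 colors, so χ(G) = 3.
A valid 3-coloring: color 1: [6, 8]; color 2: [3, 4, 5]; color 3: [7].

χ(G) = 3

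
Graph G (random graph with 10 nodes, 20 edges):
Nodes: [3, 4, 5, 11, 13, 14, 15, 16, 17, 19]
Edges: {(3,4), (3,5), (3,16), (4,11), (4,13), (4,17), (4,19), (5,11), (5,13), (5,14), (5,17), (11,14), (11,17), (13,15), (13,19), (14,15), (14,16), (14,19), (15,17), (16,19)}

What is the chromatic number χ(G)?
χ(G) = 3

Clique number ω(G) = 3 (lower bound: χ ≥ ω).
The clique on [4, 11, 17] has size 3, forcing χ ≥ 3, and the coloring below uses 3 colors, so χ(G) = 3.
A valid 3-coloring: color 1: [4, 5, 15, 16]; color 2: [3, 13, 14, 17]; color 3: [11, 19].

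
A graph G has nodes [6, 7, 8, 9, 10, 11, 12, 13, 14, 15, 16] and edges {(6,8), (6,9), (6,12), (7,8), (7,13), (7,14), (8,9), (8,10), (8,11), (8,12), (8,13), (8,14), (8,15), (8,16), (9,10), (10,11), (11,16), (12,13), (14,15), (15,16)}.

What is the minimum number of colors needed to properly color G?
χ(G) = 3

Clique number ω(G) = 3 (lower bound: χ ≥ ω).
The clique on [6, 8, 9] has size 3, forcing χ ≥ 3, and the coloring below uses 3 colors, so χ(G) = 3.
A valid 3-coloring: color 1: [8]; color 2: [6, 10, 13, 14, 16]; color 3: [7, 9, 11, 12, 15].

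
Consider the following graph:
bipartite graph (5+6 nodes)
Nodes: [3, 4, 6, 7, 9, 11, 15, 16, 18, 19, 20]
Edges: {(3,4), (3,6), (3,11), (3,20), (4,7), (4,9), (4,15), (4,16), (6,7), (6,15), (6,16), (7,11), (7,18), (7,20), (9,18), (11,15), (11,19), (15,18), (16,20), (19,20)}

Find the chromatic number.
χ(G) = 2

Clique number ω(G) = 2 (lower bound: χ ≥ ω).
The graph is bipartite (no odd cycle), so 2 colors suffice: χ(G) = 2.
A valid 2-coloring: color 1: [4, 6, 11, 18, 20]; color 2: [3, 7, 9, 15, 16, 19].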